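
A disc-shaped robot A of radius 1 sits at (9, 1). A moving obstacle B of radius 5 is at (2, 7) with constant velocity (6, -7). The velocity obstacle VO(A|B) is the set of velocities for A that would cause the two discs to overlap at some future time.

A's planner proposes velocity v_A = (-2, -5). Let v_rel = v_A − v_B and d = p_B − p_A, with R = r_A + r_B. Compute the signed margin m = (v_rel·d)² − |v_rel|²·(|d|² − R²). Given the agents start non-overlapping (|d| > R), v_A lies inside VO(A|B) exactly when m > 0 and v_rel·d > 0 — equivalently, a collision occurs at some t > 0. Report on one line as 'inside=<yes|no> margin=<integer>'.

d = (-7, 6),  |d|² = 85;  R = 1+5 = 6,  c = 85−6² = 49
v_rel = (-8, 2),  |v_rel|² = 68;  v_rel·d = (-8)·(-7) + (2)·(6) = 68
68·t² − 136·t + 49 = 0  ⇒  m = 68² − 68·49 = 1292
m = 1292 > 0,  v_rel·d = 68 > 0  ⇒  inside

inside=yes margin=1292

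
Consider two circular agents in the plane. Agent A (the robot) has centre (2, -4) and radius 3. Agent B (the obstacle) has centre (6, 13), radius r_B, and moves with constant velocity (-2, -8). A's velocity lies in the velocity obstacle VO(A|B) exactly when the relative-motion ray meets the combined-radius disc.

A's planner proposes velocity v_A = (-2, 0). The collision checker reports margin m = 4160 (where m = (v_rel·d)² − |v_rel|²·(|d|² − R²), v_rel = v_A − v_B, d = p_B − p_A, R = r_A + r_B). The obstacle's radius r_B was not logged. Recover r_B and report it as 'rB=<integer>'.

m = 4160
d = (4, 17);  v_rel = (0, 8),  |v_rel|² = 64
v_rel×d = (0)·(17) − (8)·(4) = -32
since m = R²·64 − (-32)²:  R² = (1024 + 4160) / 64 = 81
R = √81 = 9  ⇒  r_B = 9 − 3 = 6

rB=6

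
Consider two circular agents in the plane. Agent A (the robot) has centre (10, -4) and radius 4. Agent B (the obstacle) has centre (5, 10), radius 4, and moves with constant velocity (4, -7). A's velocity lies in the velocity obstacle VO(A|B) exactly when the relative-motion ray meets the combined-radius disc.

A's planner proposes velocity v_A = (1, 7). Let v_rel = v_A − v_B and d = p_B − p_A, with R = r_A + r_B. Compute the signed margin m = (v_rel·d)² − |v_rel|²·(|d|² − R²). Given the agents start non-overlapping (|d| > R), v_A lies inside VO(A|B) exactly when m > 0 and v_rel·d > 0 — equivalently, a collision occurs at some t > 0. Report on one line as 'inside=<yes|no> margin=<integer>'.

d = (-5, 14),  |d|² = 221;  R = 4+4 = 8,  c = 221−8² = 157
v_rel = (-3, 14),  |v_rel|² = 205;  v_rel·d = (-3)·(-5) + (14)·(14) = 211
205·t² − 422·t + 157 = 0  ⇒  m = 211² − 205·157 = 12336
m = 12336 > 0,  v_rel·d = 211 > 0  ⇒  inside

inside=yes margin=12336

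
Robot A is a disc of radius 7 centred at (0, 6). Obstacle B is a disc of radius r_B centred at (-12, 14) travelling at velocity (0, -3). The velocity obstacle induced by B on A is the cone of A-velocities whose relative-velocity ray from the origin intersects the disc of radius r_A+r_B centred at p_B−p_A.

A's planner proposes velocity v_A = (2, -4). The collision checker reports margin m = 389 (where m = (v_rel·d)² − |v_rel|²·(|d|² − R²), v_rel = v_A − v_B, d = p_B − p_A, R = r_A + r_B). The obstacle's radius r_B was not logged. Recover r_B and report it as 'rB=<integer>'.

m = 389
d = (-12, 8);  v_rel = (2, -1),  |v_rel|² = 5
v_rel×d = (2)·(8) − (-1)·(-12) = 4
since m = R²·5 − 4²:  R² = (16 + 389) / 5 = 81
R = √81 = 9  ⇒  r_B = 9 − 7 = 2

rB=2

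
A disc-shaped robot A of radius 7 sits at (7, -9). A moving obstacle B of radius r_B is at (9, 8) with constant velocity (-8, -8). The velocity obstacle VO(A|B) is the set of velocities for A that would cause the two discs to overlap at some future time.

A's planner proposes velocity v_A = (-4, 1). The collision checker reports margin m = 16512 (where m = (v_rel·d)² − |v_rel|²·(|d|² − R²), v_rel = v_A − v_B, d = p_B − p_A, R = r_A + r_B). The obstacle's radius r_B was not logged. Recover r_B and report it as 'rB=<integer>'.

m = 16512
d = (2, 17);  v_rel = (4, 9),  |v_rel|² = 97
v_rel×d = (4)·(17) − (9)·(2) = 50
since m = R²·97 − 50²:  R² = (2500 + 16512) / 97 = 196
R = √196 = 14  ⇒  r_B = 14 − 7 = 7

rB=7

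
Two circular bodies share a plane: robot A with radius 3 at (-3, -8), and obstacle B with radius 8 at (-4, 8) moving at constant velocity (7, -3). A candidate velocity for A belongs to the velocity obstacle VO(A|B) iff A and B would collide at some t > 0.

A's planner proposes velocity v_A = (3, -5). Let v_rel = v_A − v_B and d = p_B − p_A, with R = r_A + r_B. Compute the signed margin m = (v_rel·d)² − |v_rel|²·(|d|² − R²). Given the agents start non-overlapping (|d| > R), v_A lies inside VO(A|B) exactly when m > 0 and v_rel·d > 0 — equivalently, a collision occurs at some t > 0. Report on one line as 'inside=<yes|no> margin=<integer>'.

d = (-1, 16),  |d|² = 257;  R = 3+8 = 11,  c = 257−11² = 136
v_rel = (-4, -2),  |v_rel|² = 20;  v_rel·d = (-4)·(-1) + (-2)·(16) = -28
20·t² + 56·t + 136 = 0  ⇒  m = (-28)² − 20·136 = -1936
m = -1936 < 0,  v_rel·d = -28 < 0  ⇒  outside

inside=no margin=-1936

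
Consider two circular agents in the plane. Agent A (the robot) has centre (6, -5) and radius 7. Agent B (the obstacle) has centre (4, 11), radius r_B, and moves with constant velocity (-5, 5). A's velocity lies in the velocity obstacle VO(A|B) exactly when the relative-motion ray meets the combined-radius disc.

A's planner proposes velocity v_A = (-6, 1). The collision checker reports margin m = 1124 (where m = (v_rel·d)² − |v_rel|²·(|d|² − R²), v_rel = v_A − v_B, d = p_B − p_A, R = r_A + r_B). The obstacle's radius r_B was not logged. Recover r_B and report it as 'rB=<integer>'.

m = 1124
d = (-2, 16);  v_rel = (-1, -4),  |v_rel|² = 17
v_rel×d = (-1)·(16) − (-4)·(-2) = -24
since m = R²·17 − (-24)²:  R² = (576 + 1124) / 17 = 100
R = √100 = 10  ⇒  r_B = 10 − 7 = 3

rB=3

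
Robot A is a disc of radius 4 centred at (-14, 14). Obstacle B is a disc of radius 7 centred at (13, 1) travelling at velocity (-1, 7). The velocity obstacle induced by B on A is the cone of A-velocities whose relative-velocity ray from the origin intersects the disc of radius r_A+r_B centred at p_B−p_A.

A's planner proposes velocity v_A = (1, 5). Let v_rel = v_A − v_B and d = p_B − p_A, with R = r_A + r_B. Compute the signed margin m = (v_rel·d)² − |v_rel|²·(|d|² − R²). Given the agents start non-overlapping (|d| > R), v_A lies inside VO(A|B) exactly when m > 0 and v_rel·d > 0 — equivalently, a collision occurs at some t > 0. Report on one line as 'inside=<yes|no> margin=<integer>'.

d = (27, -13),  |d|² = 898;  R = 4+7 = 11,  c = 898−11² = 777
v_rel = (2, -2),  |v_rel|² = 8;  v_rel·d = (2)·(27) + (-2)·(-13) = 80
8·t² − 160·t + 777 = 0  ⇒  m = 80² − 8·777 = 184
m = 184 > 0,  v_rel·d = 80 > 0  ⇒  inside

inside=yes margin=184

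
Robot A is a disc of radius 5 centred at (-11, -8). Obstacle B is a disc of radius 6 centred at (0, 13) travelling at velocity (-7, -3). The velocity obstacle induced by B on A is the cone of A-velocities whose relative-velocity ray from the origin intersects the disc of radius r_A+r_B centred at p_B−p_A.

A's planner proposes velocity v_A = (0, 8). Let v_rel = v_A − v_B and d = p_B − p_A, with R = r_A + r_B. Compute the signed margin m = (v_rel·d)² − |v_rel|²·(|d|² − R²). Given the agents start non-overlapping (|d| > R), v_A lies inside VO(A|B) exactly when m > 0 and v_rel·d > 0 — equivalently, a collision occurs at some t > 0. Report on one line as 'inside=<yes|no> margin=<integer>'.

d = (11, 21),  |d|² = 562;  R = 5+6 = 11,  c = 562−11² = 441
v_rel = (7, 11),  |v_rel|² = 170;  v_rel·d = (7)·(11) + (11)·(21) = 308
170·t² − 616·t + 441 = 0  ⇒  m = 308² − 170·441 = 19894
m = 19894 > 0,  v_rel·d = 308 > 0  ⇒  inside

inside=yes margin=19894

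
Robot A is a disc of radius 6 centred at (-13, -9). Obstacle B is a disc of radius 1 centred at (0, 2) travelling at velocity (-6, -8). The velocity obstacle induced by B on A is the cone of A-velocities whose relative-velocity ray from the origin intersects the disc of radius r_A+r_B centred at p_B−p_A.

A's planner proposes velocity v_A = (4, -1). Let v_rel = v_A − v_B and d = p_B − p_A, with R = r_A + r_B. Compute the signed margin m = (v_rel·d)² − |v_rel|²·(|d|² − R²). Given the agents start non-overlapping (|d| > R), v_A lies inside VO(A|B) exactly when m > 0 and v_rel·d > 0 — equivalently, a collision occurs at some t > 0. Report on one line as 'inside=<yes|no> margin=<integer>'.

d = (13, 11),  |d|² = 290;  R = 6+1 = 7,  c = 290−7² = 241
v_rel = (10, 7),  |v_rel|² = 149;  v_rel·d = (10)·(13) + (7)·(11) = 207
149·t² − 414·t + 241 = 0  ⇒  m = 207² − 149·241 = 6940
m = 6940 > 0,  v_rel·d = 207 > 0  ⇒  inside

inside=yes margin=6940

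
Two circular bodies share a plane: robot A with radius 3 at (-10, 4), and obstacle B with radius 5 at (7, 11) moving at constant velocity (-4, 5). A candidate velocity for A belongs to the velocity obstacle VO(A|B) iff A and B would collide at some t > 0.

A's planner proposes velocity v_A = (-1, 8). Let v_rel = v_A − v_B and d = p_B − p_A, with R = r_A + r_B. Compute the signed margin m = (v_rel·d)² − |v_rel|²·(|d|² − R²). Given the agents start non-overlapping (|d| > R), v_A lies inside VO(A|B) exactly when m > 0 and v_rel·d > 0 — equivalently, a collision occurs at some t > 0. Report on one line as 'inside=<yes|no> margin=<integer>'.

d = (17, 7),  |d|² = 338;  R = 3+5 = 8,  c = 338−8² = 274
v_rel = (3, 3),  |v_rel|² = 18;  v_rel·d = (3)·(17) + (3)·(7) = 72
18·t² − 144·t + 274 = 0  ⇒  m = 72² − 18·274 = 252
m = 252 > 0,  v_rel·d = 72 > 0  ⇒  inside

inside=yes margin=252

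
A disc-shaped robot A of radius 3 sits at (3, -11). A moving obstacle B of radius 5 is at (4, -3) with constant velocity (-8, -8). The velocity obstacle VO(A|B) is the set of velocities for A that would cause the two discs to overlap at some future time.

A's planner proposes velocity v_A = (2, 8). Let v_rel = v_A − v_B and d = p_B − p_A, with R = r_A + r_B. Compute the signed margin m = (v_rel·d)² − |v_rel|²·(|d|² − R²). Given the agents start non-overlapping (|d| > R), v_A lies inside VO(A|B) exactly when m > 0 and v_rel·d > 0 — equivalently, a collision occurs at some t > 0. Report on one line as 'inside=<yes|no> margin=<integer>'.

d = (1, 8),  |d|² = 65;  R = 3+5 = 8,  c = 65−8² = 1
v_rel = (10, 16),  |v_rel|² = 356;  v_rel·d = (10)·(1) + (16)·(8) = 138
356·t² − 276·t + 1 = 0  ⇒  m = 138² − 356·1 = 18688
m = 18688 > 0,  v_rel·d = 138 > 0  ⇒  inside

inside=yes margin=18688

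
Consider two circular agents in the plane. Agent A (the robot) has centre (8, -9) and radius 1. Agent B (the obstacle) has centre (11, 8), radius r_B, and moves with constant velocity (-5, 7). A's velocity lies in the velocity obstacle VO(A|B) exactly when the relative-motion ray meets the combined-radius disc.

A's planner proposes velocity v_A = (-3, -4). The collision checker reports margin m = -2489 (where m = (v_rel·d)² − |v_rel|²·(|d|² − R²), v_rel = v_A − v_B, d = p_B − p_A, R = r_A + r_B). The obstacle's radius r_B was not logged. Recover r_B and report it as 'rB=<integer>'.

m = -2489
d = (3, 17);  v_rel = (2, -11),  |v_rel|² = 125
v_rel×d = (2)·(17) − (-11)·(3) = 67
since m = R²·125 − 67²:  R² = (4489 + -2489) / 125 = 16
R = √16 = 4  ⇒  r_B = 4 − 1 = 3

rB=3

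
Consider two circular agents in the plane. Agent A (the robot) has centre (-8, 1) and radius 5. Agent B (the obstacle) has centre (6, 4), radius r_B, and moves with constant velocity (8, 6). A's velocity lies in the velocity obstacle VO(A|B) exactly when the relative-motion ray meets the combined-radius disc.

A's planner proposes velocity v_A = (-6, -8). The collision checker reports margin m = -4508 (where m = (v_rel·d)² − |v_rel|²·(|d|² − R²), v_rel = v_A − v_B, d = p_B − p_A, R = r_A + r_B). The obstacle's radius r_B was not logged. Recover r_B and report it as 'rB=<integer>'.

m = -4508
d = (14, 3);  v_rel = (-14, -14),  |v_rel|² = 392
v_rel×d = (-14)·(3) − (-14)·(14) = 154
since m = R²·392 − 154²:  R² = (23716 + -4508) / 392 = 49
R = √49 = 7  ⇒  r_B = 7 − 5 = 2

rB=2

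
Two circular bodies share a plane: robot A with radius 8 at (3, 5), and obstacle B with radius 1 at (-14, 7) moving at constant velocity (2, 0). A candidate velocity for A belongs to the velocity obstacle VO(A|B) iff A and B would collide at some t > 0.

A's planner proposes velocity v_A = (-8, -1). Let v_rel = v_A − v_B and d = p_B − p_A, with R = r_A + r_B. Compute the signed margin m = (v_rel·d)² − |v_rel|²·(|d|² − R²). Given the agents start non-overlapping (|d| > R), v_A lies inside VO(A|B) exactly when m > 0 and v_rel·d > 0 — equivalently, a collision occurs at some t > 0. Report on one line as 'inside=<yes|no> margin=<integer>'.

d = (-17, 2),  |d|² = 293;  R = 8+1 = 9,  c = 293−9² = 212
v_rel = (-10, -1),  |v_rel|² = 101;  v_rel·d = (-10)·(-17) + (-1)·(2) = 168
101·t² − 336·t + 212 = 0  ⇒  m = 168² − 101·212 = 6812
m = 6812 > 0,  v_rel·d = 168 > 0  ⇒  inside

inside=yes margin=6812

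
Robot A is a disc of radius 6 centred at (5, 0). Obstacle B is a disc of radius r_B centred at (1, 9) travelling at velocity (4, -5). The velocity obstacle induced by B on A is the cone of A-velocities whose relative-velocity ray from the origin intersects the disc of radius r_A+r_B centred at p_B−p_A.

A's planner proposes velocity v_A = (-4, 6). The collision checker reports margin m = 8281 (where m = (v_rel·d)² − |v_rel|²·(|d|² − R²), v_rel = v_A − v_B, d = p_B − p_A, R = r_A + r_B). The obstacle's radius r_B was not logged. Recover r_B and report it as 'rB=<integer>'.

m = 8281
d = (-4, 9);  v_rel = (-8, 11),  |v_rel|² = 185
v_rel×d = (-8)·(9) − (11)·(-4) = -28
since m = R²·185 − (-28)²:  R² = (784 + 8281) / 185 = 49
R = √49 = 7  ⇒  r_B = 7 − 6 = 1

rB=1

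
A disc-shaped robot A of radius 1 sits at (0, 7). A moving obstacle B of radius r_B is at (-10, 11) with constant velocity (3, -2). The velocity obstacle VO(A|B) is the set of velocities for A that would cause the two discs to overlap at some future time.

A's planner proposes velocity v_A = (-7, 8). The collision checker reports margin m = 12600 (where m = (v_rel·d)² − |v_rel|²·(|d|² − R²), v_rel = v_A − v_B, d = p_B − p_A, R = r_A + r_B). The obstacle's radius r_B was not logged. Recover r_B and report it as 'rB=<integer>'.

m = 12600
d = (-10, 4);  v_rel = (-10, 10),  |v_rel|² = 200
v_rel×d = (-10)·(4) − (10)·(-10) = 60
since m = R²·200 − 60²:  R² = (3600 + 12600) / 200 = 81
R = √81 = 9  ⇒  r_B = 9 − 1 = 8

rB=8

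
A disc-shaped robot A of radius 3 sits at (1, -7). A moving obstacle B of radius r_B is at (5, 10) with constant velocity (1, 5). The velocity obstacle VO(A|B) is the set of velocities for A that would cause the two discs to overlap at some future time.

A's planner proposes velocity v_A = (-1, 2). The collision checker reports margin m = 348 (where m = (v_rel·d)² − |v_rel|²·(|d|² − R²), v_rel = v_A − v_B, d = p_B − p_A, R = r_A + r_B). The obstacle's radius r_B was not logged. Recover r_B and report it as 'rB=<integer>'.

m = 348
d = (4, 17);  v_rel = (-2, -3),  |v_rel|² = 13
v_rel×d = (-2)·(17) − (-3)·(4) = -22
since m = R²·13 − (-22)²:  R² = (484 + 348) / 13 = 64
R = √64 = 8  ⇒  r_B = 8 − 3 = 5

rB=5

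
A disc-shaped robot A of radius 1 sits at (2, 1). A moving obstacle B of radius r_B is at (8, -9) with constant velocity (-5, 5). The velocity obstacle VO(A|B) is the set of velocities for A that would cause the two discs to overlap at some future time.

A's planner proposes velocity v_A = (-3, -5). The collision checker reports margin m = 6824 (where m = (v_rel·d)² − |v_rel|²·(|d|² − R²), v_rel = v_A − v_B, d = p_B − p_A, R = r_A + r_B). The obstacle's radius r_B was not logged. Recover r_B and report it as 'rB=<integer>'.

m = 6824
d = (6, -10);  v_rel = (2, -10),  |v_rel|² = 104
v_rel×d = (2)·(-10) − (-10)·(6) = 40
since m = R²·104 − 40²:  R² = (1600 + 6824) / 104 = 81
R = √81 = 9  ⇒  r_B = 9 − 1 = 8

rB=8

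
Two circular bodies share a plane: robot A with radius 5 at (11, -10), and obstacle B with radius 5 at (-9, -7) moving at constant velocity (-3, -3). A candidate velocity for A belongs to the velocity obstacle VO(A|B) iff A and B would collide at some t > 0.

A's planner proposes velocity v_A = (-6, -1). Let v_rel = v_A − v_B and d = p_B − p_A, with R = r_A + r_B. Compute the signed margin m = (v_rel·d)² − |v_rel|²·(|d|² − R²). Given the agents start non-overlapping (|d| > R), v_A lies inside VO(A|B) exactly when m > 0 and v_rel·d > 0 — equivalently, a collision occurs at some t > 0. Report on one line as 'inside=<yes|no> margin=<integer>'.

d = (-20, 3),  |d|² = 409;  R = 5+5 = 10,  c = 409−10² = 309
v_rel = (-3, 2),  |v_rel|² = 13;  v_rel·d = (-3)·(-20) + (2)·(3) = 66
13·t² − 132·t + 309 = 0  ⇒  m = 66² − 13·309 = 339
m = 339 > 0,  v_rel·d = 66 > 0  ⇒  inside

inside=yes margin=339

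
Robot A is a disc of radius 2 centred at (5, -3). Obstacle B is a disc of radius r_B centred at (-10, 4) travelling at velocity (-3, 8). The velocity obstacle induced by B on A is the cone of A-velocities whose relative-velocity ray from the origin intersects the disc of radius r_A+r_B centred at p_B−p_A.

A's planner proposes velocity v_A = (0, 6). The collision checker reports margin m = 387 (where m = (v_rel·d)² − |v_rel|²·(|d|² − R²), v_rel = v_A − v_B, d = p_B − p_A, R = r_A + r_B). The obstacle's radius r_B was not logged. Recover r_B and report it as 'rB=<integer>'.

m = 387
d = (-15, 7);  v_rel = (3, -2),  |v_rel|² = 13
v_rel×d = (3)·(7) − (-2)·(-15) = -9
since m = R²·13 − (-9)²:  R² = (81 + 387) / 13 = 36
R = √36 = 6  ⇒  r_B = 6 − 2 = 4

rB=4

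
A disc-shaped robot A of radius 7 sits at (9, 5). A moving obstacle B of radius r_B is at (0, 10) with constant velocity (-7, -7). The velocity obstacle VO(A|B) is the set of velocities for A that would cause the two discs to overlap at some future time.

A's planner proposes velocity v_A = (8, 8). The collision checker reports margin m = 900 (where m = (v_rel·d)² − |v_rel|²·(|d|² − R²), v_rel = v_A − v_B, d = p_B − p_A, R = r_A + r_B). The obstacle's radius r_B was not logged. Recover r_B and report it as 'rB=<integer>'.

m = 900
d = (-9, 5);  v_rel = (15, 15),  |v_rel|² = 450
v_rel×d = (15)·(5) − (15)·(-9) = 210
since m = R²·450 − 210²:  R² = (44100 + 900) / 450 = 100
R = √100 = 10  ⇒  r_B = 10 − 7 = 3

rB=3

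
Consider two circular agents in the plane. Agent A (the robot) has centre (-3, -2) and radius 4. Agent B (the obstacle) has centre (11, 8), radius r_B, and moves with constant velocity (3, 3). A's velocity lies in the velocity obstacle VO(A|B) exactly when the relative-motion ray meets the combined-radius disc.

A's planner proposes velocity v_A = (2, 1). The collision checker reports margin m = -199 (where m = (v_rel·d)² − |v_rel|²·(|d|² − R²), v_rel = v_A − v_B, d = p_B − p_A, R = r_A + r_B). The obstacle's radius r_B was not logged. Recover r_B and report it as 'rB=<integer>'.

m = -199
d = (14, 10);  v_rel = (-1, -2),  |v_rel|² = 5
v_rel×d = (-1)·(10) − (-2)·(14) = 18
since m = R²·5 − 18²:  R² = (324 + -199) / 5 = 25
R = √25 = 5  ⇒  r_B = 5 − 4 = 1

rB=1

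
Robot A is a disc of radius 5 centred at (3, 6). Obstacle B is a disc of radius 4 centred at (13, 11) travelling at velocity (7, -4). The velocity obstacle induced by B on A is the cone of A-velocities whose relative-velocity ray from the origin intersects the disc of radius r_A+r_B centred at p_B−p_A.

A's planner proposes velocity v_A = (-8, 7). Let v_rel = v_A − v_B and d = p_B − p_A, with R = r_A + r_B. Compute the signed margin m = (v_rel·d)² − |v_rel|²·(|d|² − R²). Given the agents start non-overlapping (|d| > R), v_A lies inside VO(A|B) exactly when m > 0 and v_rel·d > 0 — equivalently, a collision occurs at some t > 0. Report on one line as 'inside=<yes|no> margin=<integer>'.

d = (10, 5),  |d|² = 125;  R = 5+4 = 9,  c = 125−9² = 44
v_rel = (-15, 11),  |v_rel|² = 346;  v_rel·d = (-15)·(10) + (11)·(5) = -95
346·t² + 190·t + 44 = 0  ⇒  m = (-95)² − 346·44 = -6199
m = -6199 < 0,  v_rel·d = -95 < 0  ⇒  outside

inside=no margin=-6199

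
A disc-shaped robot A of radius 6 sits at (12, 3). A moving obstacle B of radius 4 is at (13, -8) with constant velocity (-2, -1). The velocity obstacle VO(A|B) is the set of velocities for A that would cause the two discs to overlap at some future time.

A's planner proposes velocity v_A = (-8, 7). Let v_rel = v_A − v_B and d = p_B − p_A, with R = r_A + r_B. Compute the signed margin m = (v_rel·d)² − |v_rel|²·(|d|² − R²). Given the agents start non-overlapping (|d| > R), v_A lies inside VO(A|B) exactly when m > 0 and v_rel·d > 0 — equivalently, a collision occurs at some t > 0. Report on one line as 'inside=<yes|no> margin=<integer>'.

d = (1, -11),  |d|² = 122;  R = 6+4 = 10,  c = 122−10² = 22
v_rel = (-6, 8),  |v_rel|² = 100;  v_rel·d = (-6)·(1) + (8)·(-11) = -94
100·t² + 188·t + 22 = 0  ⇒  m = (-94)² − 100·22 = 6636
m = 6636 > 0,  v_rel·d = -94 < 0  ⇒  outside

inside=no margin=6636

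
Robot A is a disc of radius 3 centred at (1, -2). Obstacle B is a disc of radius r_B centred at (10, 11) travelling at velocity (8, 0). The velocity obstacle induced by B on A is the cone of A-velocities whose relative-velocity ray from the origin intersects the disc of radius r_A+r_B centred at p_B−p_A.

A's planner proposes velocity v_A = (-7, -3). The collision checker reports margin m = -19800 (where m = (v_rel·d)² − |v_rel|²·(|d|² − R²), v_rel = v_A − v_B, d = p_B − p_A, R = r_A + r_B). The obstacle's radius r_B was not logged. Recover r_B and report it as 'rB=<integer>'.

m = -19800
d = (9, 13);  v_rel = (-15, -3),  |v_rel|² = 234
v_rel×d = (-15)·(13) − (-3)·(9) = -168
since m = R²·234 − (-168)²:  R² = (28224 + -19800) / 234 = 36
R = √36 = 6  ⇒  r_B = 6 − 3 = 3

rB=3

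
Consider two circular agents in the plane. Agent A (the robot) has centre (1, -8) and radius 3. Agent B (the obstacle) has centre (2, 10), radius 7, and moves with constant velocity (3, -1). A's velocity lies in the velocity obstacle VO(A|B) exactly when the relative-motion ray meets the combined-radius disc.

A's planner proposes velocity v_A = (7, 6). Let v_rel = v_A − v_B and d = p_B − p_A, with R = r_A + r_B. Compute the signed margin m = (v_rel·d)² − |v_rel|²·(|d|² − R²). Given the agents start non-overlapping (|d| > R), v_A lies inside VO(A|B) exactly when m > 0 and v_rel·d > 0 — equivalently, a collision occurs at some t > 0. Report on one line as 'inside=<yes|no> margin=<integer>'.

d = (1, 18),  |d|² = 325;  R = 3+7 = 10,  c = 325−10² = 225
v_rel = (4, 7),  |v_rel|² = 65;  v_rel·d = (4)·(1) + (7)·(18) = 130
65·t² − 260·t + 225 = 0  ⇒  m = 130² − 65·225 = 2275
m = 2275 > 0,  v_rel·d = 130 > 0  ⇒  inside

inside=yes margin=2275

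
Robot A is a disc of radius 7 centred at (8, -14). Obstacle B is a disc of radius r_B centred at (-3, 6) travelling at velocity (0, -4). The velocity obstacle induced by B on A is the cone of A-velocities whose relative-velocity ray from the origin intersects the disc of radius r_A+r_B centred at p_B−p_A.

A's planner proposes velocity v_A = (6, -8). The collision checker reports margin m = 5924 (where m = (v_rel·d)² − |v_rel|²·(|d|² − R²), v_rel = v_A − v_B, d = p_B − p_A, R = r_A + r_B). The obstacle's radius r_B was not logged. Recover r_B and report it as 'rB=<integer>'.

m = 5924
d = (-11, 20);  v_rel = (6, -4),  |v_rel|² = 52
v_rel×d = (6)·(20) − (-4)·(-11) = 76
since m = R²·52 − 76²:  R² = (5776 + 5924) / 52 = 225
R = √225 = 15  ⇒  r_B = 15 − 7 = 8

rB=8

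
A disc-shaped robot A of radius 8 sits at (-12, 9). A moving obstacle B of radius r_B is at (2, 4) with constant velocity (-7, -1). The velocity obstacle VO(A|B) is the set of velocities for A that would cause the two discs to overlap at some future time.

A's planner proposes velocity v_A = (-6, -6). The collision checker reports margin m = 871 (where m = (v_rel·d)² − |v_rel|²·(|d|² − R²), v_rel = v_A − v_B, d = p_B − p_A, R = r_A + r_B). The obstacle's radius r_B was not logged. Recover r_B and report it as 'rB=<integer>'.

m = 871
d = (14, -5);  v_rel = (1, -5),  |v_rel|² = 26
v_rel×d = (1)·(-5) − (-5)·(14) = 65
since m = R²·26 − 65²:  R² = (4225 + 871) / 26 = 196
R = √196 = 14  ⇒  r_B = 14 − 8 = 6

rB=6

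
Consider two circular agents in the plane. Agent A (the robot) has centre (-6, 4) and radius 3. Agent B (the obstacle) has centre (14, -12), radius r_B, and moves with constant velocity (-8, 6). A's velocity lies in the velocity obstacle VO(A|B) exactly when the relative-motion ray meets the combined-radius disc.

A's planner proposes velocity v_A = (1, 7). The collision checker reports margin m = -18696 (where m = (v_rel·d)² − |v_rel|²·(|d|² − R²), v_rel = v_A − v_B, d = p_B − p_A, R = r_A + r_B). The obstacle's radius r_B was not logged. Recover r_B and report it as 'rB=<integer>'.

m = -18696
d = (20, -16);  v_rel = (9, 1),  |v_rel|² = 82
v_rel×d = (9)·(-16) − (1)·(20) = -164
since m = R²·82 − (-164)²:  R² = (26896 + -18696) / 82 = 100
R = √100 = 10  ⇒  r_B = 10 − 3 = 7

rB=7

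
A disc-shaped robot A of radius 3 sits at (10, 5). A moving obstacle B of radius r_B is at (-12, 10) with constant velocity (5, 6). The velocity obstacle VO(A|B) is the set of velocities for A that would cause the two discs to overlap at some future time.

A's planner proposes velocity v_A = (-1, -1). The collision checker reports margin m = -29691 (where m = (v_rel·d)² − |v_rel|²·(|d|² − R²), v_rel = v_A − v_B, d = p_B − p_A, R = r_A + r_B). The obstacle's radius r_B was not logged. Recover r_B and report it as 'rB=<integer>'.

m = -29691
d = (-22, 5);  v_rel = (-6, -7),  |v_rel|² = 85
v_rel×d = (-6)·(5) − (-7)·(-22) = -184
since m = R²·85 − (-184)²:  R² = (33856 + -29691) / 85 = 49
R = √49 = 7  ⇒  r_B = 7 − 3 = 4

rB=4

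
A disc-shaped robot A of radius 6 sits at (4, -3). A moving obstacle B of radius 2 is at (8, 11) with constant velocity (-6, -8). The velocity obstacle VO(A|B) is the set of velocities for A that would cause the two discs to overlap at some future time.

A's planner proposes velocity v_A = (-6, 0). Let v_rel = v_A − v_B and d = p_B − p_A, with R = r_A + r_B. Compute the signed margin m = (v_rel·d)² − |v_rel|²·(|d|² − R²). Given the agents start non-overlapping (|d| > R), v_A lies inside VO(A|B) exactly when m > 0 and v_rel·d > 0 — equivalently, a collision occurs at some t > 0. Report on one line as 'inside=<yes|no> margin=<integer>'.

d = (4, 14),  |d|² = 212;  R = 6+2 = 8,  c = 212−8² = 148
v_rel = (0, 8),  |v_rel|² = 64;  v_rel·d = (0)·(4) + (8)·(14) = 112
64·t² − 224·t + 148 = 0  ⇒  m = 112² − 64·148 = 3072
m = 3072 > 0,  v_rel·d = 112 > 0  ⇒  inside

inside=yes margin=3072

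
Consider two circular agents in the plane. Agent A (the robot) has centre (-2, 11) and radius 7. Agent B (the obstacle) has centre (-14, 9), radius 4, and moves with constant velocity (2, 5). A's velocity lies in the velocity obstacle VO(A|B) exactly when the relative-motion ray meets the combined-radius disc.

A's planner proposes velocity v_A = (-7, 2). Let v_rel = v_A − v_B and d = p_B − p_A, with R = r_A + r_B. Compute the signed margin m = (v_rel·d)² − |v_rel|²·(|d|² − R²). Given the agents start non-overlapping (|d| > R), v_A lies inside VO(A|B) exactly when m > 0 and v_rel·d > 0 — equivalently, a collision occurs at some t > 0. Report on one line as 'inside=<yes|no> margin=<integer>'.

d = (-12, -2),  |d|² = 148;  R = 7+4 = 11,  c = 148−11² = 27
v_rel = (-9, -3),  |v_rel|² = 90;  v_rel·d = (-9)·(-12) + (-3)·(-2) = 114
90·t² − 228·t + 27 = 0  ⇒  m = 114² − 90·27 = 10566
m = 10566 > 0,  v_rel·d = 114 > 0  ⇒  inside

inside=yes margin=10566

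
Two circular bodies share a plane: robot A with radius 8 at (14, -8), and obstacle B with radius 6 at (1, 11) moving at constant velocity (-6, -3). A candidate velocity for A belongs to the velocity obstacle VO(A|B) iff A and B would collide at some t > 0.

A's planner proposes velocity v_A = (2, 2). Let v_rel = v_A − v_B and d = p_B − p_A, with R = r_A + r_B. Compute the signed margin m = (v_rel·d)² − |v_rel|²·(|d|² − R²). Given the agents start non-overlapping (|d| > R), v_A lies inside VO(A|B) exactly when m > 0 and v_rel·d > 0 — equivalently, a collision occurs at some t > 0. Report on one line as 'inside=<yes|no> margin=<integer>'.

d = (-13, 19),  |d|² = 530;  R = 8+6 = 14,  c = 530−14² = 334
v_rel = (8, 5),  |v_rel|² = 89;  v_rel·d = (8)·(-13) + (5)·(19) = -9
89·t² + 18·t + 334 = 0  ⇒  m = (-9)² − 89·334 = -29645
m = -29645 < 0,  v_rel·d = -9 < 0  ⇒  outside

inside=no margin=-29645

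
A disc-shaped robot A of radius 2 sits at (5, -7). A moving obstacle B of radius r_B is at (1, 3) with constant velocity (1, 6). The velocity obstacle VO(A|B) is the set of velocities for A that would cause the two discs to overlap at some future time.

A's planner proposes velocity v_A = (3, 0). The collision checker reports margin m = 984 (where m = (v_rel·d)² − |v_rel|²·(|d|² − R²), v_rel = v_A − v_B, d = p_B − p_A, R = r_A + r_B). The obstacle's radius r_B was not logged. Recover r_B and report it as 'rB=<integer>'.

m = 984
d = (-4, 10);  v_rel = (2, -6),  |v_rel|² = 40
v_rel×d = (2)·(10) − (-6)·(-4) = -4
since m = R²·40 − (-4)²:  R² = (16 + 984) / 40 = 25
R = √25 = 5  ⇒  r_B = 5 − 2 = 3

rB=3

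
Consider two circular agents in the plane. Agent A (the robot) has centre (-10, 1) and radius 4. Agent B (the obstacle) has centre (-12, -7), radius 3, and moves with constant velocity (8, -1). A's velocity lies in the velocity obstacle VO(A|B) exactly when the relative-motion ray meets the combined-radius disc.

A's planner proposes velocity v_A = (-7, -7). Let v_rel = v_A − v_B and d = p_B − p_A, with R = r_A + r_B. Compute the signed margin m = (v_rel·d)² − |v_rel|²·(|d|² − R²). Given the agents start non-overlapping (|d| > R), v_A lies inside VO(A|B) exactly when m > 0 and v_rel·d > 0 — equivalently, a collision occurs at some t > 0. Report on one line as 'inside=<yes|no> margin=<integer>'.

d = (-2, -8),  |d|² = 68;  R = 4+3 = 7,  c = 68−7² = 19
v_rel = (-15, -6),  |v_rel|² = 261;  v_rel·d = (-15)·(-2) + (-6)·(-8) = 78
261·t² − 156·t + 19 = 0  ⇒  m = 78² − 261·19 = 1125
m = 1125 > 0,  v_rel·d = 78 > 0  ⇒  inside

inside=yes margin=1125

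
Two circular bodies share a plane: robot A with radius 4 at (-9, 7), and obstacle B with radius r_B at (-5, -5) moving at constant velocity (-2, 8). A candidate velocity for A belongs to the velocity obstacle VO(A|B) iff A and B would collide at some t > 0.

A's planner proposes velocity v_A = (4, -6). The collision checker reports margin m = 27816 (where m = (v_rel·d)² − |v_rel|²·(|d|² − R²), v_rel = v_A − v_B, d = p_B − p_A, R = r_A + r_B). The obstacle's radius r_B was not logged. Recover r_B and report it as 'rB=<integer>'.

m = 27816
d = (4, -12);  v_rel = (6, -14),  |v_rel|² = 232
v_rel×d = (6)·(-12) − (-14)·(4) = -16
since m = R²·232 − (-16)²:  R² = (256 + 27816) / 232 = 121
R = √121 = 11  ⇒  r_B = 11 − 4 = 7

rB=7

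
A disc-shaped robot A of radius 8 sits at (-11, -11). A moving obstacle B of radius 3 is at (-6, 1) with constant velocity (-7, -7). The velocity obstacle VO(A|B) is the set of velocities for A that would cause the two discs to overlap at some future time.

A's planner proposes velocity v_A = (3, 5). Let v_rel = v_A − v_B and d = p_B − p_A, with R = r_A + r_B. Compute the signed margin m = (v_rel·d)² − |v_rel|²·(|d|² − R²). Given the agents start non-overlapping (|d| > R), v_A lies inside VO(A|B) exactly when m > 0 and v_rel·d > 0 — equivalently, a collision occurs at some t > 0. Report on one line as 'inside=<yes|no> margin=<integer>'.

d = (5, 12),  |d|² = 169;  R = 8+3 = 11,  c = 169−11² = 48
v_rel = (10, 12),  |v_rel|² = 244;  v_rel·d = (10)·(5) + (12)·(12) = 194
244·t² − 388·t + 48 = 0  ⇒  m = 194² − 244·48 = 25924
m = 25924 > 0,  v_rel·d = 194 > 0  ⇒  inside

inside=yes margin=25924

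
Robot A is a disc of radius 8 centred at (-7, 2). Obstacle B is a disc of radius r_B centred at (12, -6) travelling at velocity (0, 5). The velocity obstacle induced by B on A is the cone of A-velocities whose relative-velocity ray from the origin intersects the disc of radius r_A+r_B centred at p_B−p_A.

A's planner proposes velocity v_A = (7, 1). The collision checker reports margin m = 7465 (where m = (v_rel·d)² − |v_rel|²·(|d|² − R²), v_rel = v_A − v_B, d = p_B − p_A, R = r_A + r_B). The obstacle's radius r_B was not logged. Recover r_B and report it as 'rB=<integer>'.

m = 7465
d = (19, -8);  v_rel = (7, -4),  |v_rel|² = 65
v_rel×d = (7)·(-8) − (-4)·(19) = 20
since m = R²·65 − 20²:  R² = (400 + 7465) / 65 = 121
R = √121 = 11  ⇒  r_B = 11 − 8 = 3

rB=3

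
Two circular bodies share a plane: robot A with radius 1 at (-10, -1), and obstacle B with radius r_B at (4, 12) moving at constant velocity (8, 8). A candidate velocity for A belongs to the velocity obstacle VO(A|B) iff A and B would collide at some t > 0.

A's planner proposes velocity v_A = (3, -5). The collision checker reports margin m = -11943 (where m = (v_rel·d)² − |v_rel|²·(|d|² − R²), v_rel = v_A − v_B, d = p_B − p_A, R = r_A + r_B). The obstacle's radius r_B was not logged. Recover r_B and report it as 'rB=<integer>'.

m = -11943
d = (14, 13);  v_rel = (-5, -13),  |v_rel|² = 194
v_rel×d = (-5)·(13) − (-13)·(14) = 117
since m = R²·194 − 117²:  R² = (13689 + -11943) / 194 = 9
R = √9 = 3  ⇒  r_B = 3 − 1 = 2

rB=2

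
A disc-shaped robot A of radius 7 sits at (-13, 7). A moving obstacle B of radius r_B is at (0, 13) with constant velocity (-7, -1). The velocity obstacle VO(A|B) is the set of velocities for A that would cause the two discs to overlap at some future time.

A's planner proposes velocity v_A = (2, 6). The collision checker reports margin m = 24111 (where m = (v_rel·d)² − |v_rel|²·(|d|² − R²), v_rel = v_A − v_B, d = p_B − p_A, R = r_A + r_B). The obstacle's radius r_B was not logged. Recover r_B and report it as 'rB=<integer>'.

m = 24111
d = (13, 6);  v_rel = (9, 7),  |v_rel|² = 130
v_rel×d = (9)·(6) − (7)·(13) = -37
since m = R²·130 − (-37)²:  R² = (1369 + 24111) / 130 = 196
R = √196 = 14  ⇒  r_B = 14 − 7 = 7

rB=7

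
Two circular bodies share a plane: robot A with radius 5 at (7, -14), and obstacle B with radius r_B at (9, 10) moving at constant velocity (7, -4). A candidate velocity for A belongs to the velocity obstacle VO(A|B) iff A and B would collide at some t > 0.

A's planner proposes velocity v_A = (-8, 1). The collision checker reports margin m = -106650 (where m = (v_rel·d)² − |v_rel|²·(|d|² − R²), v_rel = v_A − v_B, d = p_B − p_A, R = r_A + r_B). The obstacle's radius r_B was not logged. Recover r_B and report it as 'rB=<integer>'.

m = -106650
d = (2, 24);  v_rel = (-15, 5),  |v_rel|² = 250
v_rel×d = (-15)·(24) − (5)·(2) = -370
since m = R²·250 − (-370)²:  R² = (136900 + -106650) / 250 = 121
R = √121 = 11  ⇒  r_B = 11 − 5 = 6

rB=6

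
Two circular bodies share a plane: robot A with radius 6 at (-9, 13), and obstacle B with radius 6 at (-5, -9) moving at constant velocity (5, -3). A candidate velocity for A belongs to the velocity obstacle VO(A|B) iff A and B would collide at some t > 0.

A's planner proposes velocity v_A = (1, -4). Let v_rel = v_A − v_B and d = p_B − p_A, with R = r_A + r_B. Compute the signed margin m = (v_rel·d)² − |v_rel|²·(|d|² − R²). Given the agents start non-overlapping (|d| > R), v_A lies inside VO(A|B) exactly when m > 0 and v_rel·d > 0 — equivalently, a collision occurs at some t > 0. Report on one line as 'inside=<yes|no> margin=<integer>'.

d = (4, -22),  |d|² = 500;  R = 6+6 = 12,  c = 500−12² = 356
v_rel = (-4, -1),  |v_rel|² = 17;  v_rel·d = (-4)·(4) + (-1)·(-22) = 6
17·t² − 12·t + 356 = 0  ⇒  m = 6² − 17·356 = -6016
m = -6016 < 0,  v_rel·d = 6 > 0  ⇒  outside

inside=no margin=-6016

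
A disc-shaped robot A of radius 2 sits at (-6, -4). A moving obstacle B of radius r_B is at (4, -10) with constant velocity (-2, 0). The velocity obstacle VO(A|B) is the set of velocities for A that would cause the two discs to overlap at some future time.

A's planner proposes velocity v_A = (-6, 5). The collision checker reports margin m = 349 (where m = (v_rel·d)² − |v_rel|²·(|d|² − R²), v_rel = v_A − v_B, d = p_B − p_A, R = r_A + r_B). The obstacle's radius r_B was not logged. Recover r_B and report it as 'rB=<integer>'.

m = 349
d = (10, -6);  v_rel = (-4, 5),  |v_rel|² = 41
v_rel×d = (-4)·(-6) − (5)·(10) = -26
since m = R²·41 − (-26)²:  R² = (676 + 349) / 41 = 25
R = √25 = 5  ⇒  r_B = 5 − 2 = 3

rB=3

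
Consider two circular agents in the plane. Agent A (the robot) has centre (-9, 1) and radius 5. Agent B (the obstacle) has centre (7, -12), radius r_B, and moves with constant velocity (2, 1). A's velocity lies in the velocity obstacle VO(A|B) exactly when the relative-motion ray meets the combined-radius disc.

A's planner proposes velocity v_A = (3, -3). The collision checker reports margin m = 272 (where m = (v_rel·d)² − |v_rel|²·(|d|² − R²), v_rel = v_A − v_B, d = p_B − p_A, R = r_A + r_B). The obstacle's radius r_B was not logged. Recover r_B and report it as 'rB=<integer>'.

m = 272
d = (16, -13);  v_rel = (1, -4),  |v_rel|² = 17
v_rel×d = (1)·(-13) − (-4)·(16) = 51
since m = R²·17 − 51²:  R² = (2601 + 272) / 17 = 169
R = √169 = 13  ⇒  r_B = 13 − 5 = 8

rB=8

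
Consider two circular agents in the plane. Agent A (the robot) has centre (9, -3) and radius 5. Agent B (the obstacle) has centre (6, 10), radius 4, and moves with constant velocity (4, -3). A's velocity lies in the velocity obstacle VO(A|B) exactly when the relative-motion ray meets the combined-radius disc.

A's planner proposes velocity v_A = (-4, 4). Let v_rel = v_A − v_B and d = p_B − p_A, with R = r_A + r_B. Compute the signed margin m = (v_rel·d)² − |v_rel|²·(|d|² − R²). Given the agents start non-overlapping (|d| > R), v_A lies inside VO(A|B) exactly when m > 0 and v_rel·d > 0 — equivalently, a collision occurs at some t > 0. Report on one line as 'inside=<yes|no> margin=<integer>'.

d = (-3, 13),  |d|² = 178;  R = 5+4 = 9,  c = 178−9² = 97
v_rel = (-8, 7),  |v_rel|² = 113;  v_rel·d = (-8)·(-3) + (7)·(13) = 115
113·t² − 230·t + 97 = 0  ⇒  m = 115² − 113·97 = 2264
m = 2264 > 0,  v_rel·d = 115 > 0  ⇒  inside

inside=yes margin=2264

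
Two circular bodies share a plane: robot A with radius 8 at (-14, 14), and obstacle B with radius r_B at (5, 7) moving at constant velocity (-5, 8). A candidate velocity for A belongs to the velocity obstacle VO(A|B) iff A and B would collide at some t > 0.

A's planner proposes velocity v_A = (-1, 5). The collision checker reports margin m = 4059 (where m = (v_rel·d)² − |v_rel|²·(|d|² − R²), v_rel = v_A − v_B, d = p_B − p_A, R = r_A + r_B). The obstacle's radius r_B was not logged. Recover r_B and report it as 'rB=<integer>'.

m = 4059
d = (19, -7);  v_rel = (4, -3),  |v_rel|² = 25
v_rel×d = (4)·(-7) − (-3)·(19) = 29
since m = R²·25 − 29²:  R² = (841 + 4059) / 25 = 196
R = √196 = 14  ⇒  r_B = 14 − 8 = 6

rB=6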